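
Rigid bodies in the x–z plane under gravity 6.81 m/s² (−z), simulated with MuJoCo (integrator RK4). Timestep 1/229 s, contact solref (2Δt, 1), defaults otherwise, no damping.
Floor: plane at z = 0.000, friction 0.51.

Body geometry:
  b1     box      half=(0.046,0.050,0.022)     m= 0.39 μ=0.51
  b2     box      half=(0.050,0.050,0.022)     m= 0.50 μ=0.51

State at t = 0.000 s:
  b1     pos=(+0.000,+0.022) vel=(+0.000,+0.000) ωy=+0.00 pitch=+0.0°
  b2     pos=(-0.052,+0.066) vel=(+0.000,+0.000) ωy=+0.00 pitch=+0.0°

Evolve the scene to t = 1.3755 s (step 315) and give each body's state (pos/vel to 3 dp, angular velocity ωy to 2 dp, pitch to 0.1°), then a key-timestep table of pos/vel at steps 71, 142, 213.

State at t = 1.3755 s:
  b1     pos=(+0.000,+0.022) vel=(+0.000,+0.000) ωy=+0.00 pitch=+0.0°
  b2     pos=(-0.104,+0.050) vel=(+0.000,+0.000) ωy=+0.00 pitch=-90.0°

Key-timestep trajectory:
   step    t(s)  b1.x    b1.z    b1.vx   b1.vz   b2.x    b2.z    b2.vx   b2.vz 
     71  0.3100   +0.000  +0.022  +0.000  +0.000   -0.080  +0.055  -0.113  -0.002
    142  0.6201   +0.000  +0.022  +0.000  +0.000   -0.114  +0.053  +0.018  -0.004
    213  0.9301   +0.000  +0.022  +0.000  +0.000   -0.106  +0.051  -0.029  +0.015


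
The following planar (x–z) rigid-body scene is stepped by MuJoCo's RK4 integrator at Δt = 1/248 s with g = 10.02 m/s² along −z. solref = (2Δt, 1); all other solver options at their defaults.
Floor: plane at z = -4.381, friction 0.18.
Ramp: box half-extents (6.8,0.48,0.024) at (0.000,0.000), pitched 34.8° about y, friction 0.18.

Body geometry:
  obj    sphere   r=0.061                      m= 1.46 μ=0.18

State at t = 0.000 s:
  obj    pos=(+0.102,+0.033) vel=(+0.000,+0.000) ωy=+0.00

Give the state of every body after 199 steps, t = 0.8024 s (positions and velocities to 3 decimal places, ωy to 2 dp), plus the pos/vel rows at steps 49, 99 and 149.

State at t = 0.8024 s:
  obj    pos=(+1.222,-0.746) vel=(+2.786,-1.955) ωy=+48.58

Key-timestep trajectory:
   step    t(s)  obj.x    obj.z    obj.vx   obj.vz 
     49  0.1976   +0.170  -0.014  +0.690  -0.472
     99  0.3992   +0.379  -0.160  +1.387  -0.970
    149  0.6008   +0.730  -0.404  +2.093  -1.447


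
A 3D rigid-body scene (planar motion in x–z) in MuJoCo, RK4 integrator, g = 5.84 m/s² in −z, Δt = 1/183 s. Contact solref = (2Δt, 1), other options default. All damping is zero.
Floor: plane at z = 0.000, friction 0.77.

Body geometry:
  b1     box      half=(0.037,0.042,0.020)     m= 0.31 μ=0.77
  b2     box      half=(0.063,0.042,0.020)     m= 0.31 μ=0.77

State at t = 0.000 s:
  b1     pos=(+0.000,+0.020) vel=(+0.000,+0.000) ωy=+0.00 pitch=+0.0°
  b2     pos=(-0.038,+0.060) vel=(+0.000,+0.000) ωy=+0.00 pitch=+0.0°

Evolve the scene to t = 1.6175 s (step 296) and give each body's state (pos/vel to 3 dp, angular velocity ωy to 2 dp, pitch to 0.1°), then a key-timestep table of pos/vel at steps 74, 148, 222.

State at t = 1.6175 s:
  b1     pos=(+0.000,+0.020) vel=(+0.000,+0.000) ωy=+0.00 pitch=+0.0°
  b2     pos=(-0.050,+0.055) vel=(+0.000,+0.000) ωy=+0.01 pitch=-38.4°

Key-timestep trajectory:
   step    t(s)  b1.x    b1.z    b1.vx   b1.vz   b2.x    b2.z    b2.vx   b2.vz 
     74  0.4044   +0.000  +0.020  +0.000  +0.000   -0.050  +0.055  -0.085  -0.080
    148  0.8087   +0.000  +0.020  +0.000  +0.000   -0.050  +0.055  +0.000  +0.000
    222  1.2131   +0.000  +0.020  +0.000  +0.000   -0.050  +0.055  +0.000  +0.000


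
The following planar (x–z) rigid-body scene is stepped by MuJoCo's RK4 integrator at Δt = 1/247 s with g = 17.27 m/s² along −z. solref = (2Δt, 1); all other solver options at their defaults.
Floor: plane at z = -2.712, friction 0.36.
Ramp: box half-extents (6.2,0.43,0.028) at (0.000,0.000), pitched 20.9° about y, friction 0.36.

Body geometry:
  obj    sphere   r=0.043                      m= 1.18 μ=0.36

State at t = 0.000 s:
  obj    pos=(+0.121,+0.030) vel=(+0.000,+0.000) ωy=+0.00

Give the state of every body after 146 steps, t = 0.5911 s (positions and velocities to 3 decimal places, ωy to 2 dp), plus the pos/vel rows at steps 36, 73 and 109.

State at t = 0.5911 s:
  obj    pos=(+0.839,-0.244) vel=(+2.430,-0.928) ωy=+60.48

Key-timestep trajectory:
   step    t(s)  obj.x    obj.z    obj.vx   obj.vz 
     36  0.1457   +0.165  +0.013  +0.599  -0.229
     73  0.2955   +0.301  -0.039  +1.215  -0.464
    109  0.4413   +0.521  -0.123  +1.814  -0.693


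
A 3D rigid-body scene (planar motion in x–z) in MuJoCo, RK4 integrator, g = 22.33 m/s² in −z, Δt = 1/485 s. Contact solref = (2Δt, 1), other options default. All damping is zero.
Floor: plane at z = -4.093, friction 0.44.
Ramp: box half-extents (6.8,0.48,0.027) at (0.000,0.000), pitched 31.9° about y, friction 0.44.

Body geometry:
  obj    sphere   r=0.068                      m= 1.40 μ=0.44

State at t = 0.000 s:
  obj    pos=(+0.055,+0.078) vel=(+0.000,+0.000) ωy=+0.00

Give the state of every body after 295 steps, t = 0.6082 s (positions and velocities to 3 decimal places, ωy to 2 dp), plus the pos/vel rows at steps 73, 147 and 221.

State at t = 0.6082 s:
  obj    pos=(+1.379,-0.746) vel=(+4.352,-2.709) ωy=+75.38

Key-timestep trajectory:
   step    t(s)  obj.x    obj.z    obj.vx   obj.vz 
     73  0.1505   +0.136  +0.027  +1.077  -0.670
    147  0.3031   +0.384  -0.127  +2.169  -1.350
    221  0.4557   +0.798  -0.385  +3.261  -2.030


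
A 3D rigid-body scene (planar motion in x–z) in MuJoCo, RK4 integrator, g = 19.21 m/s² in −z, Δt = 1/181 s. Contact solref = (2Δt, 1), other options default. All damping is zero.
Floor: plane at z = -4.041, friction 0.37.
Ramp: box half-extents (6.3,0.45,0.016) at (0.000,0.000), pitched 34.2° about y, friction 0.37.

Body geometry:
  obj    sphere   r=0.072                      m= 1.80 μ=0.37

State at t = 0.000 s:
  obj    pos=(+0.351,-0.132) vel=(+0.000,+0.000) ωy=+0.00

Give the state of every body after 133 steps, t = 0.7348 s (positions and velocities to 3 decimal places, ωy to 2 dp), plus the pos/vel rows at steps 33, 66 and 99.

State at t = 0.7348 s:
  obj    pos=(+2.073,-1.303) vel=(+4.687,-3.186) ωy=+78.69

Key-timestep trajectory:
   step    t(s)  obj.x    obj.z    obj.vx   obj.vz 
     33  0.1823   +0.457  -0.204  +1.163  -0.791
     66  0.3646   +0.775  -0.420  +2.326  -1.581
     99  0.5470   +1.305  -0.781  +3.489  -2.371


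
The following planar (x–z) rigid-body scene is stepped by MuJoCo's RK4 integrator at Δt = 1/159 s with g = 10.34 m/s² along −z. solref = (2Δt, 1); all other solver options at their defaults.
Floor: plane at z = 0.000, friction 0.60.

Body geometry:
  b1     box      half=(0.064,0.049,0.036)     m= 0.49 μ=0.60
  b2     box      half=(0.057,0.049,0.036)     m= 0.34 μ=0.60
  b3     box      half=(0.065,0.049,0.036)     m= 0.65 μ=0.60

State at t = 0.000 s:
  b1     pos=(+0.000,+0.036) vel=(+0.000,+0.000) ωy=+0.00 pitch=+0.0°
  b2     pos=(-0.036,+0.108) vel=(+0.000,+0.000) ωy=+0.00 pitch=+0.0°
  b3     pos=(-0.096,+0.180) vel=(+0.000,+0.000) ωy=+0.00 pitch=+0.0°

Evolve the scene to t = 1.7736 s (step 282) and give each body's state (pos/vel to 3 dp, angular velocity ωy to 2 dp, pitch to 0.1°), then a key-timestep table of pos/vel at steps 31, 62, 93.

State at t = 1.7736 s:
  b1     pos=(+0.000,+0.036) vel=(+0.000,+0.000) ωy=+0.00 pitch=+0.0°
  b2     pos=(-0.116,+0.057) vel=(+0.000,+0.000) ωy=+0.00 pitch=-90.0°
  b3     pos=(-0.323,+0.036) vel=(+0.000,+0.000) ωy=+0.00 pitch=+180.0°

Key-timestep trajectory:
   step    t(s)  b1.x    b1.z    b1.vx   b1.vz   b2.x    b2.z    b2.vx   b2.vz   b3.x    b3.z    b3.vx   b3.vz 
     31  0.1950   +0.000  +0.036  +0.001  +0.000   -0.047  +0.114  -0.147  +0.062   -0.125  +0.167  -0.335  -0.207
     62  0.3899   +0.000  +0.036  +0.000  +0.000   -0.108  +0.070  -0.396  -0.965   -0.218  +0.065  -0.604  -0.225
     93  0.5849   +0.000  +0.036  +0.000  +0.000   -0.116  +0.057  +0.000  +0.000   -0.282  +0.069  -0.379  -0.137


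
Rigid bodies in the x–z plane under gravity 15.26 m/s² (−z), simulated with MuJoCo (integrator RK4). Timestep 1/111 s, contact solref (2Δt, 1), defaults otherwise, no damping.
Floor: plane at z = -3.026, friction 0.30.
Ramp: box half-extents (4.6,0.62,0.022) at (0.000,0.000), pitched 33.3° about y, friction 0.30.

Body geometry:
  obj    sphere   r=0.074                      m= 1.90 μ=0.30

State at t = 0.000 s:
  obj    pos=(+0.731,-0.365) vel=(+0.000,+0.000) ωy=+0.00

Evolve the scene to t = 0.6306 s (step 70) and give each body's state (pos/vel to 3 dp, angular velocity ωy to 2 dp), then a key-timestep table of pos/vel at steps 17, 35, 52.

State at t = 0.6306 s:
  obj    pos=(+1.726,-1.019) vel=(+3.155,-2.072) ωy=+50.96

Key-timestep trajectory:
   step    t(s)  obj.x    obj.z    obj.vx   obj.vz 
     17  0.1532   +0.790  -0.404  +0.767  -0.503
     35  0.3153   +0.980  -0.529  +1.578  -1.036
     52  0.4685   +1.280  -0.726  +2.344  -1.539


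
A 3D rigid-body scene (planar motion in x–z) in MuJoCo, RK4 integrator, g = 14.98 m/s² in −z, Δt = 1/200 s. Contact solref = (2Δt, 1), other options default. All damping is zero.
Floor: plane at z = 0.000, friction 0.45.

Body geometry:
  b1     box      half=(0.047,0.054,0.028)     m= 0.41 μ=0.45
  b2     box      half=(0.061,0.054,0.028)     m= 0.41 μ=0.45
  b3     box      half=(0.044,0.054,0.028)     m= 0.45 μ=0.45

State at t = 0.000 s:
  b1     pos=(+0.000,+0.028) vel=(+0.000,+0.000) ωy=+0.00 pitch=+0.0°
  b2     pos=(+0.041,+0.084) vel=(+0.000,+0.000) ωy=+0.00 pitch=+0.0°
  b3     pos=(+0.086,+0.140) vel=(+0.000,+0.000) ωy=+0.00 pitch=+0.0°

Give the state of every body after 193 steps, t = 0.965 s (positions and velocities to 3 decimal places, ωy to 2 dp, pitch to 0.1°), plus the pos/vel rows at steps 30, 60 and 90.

State at t = 0.965 s:
  b1     pos=(+0.000,+0.028) vel=(+0.000,+0.000) ωy=+0.00 pitch=+0.0°
  b2     pos=(+0.166,+0.058) vel=(+0.000,+0.000) ωy=+0.01 pitch=+145.2°
  b3     pos=(+0.256,+0.028) vel=(+0.000,+0.000) ωy=+0.00 pitch=+180.0°

Key-timestep trajectory:
   step    t(s)  b1.x    b1.z    b1.vx   b1.vz   b2.x    b2.z    b2.vx   b2.vz   b3.x    b3.z    b3.vx   b3.vz 
     30  0.1500   +0.000  +0.028  +0.000  +0.000   +0.058  +0.082  +0.271  -0.118   +0.128  +0.101  +0.504  -0.817
     60  0.3000   +0.000  +0.028  +0.000  +0.000   +0.114  +0.065  +0.265  +0.082   +0.196  +0.051  +0.222  +0.029
     90  0.4500   +0.000  +0.028  +0.000  +0.000   +0.147  +0.065  +0.275  -0.072   +0.231  +0.045  +0.385  -0.208


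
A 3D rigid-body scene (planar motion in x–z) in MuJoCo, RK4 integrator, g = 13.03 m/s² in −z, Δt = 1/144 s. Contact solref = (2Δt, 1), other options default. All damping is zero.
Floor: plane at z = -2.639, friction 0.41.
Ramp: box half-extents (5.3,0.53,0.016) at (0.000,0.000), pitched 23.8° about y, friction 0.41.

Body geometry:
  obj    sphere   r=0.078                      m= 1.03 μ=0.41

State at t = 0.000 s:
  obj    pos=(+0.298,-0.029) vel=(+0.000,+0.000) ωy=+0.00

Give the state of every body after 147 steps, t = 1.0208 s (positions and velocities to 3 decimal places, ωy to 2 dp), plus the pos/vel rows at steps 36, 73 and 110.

State at t = 1.0208 s:
  obj    pos=(+2.089,-0.819) vel=(+3.508,-1.547) ωy=+49.15

Key-timestep trajectory:
   step    t(s)  obj.x    obj.z    obj.vx   obj.vz 
     36  0.2500   +0.406  -0.076  +0.859  -0.379
     73  0.5069   +0.740  -0.224  +1.742  -0.768
    110  0.7639   +1.301  -0.471  +2.625  -1.158


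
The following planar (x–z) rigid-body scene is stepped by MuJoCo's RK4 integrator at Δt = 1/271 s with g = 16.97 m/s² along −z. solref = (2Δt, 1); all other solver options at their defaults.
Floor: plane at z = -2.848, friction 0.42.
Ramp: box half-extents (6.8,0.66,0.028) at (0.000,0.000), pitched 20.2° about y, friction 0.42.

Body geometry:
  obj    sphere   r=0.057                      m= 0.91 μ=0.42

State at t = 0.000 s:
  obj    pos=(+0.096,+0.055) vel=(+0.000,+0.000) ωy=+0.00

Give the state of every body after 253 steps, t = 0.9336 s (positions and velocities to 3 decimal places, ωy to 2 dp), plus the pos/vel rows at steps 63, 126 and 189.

State at t = 0.9336 s:
  obj    pos=(+1.808,-0.575) vel=(+3.667,-1.349) ωy=+68.55

Key-timestep trajectory:
   step    t(s)  obj.x    obj.z    obj.vx   obj.vz 
     63  0.2325   +0.202  +0.016  +0.913  -0.336
    126  0.4649   +0.521  -0.101  +1.826  -0.672
    189  0.6974   +1.051  -0.296  +2.740  -1.008


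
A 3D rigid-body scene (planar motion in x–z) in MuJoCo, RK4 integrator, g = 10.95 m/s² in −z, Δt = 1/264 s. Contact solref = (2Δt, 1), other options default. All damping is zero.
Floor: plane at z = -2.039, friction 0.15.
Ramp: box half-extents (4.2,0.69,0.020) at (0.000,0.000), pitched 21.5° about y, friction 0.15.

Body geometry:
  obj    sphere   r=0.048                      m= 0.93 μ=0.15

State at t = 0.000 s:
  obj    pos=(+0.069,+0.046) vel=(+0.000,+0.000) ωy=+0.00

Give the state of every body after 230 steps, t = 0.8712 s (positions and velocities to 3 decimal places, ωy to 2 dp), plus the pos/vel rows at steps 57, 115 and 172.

State at t = 0.8712 s:
  obj    pos=(+1.081,-0.353) vel=(+2.324,-0.915) ωy=+52.02

Key-timestep trajectory:
   step    t(s)  obj.x    obj.z    obj.vx   obj.vz 
     57  0.2159   +0.131  +0.021  +0.576  -0.227
    115  0.4356   +0.322  -0.054  +1.162  -0.458
    172  0.6515   +0.635  -0.177  +1.738  -0.685


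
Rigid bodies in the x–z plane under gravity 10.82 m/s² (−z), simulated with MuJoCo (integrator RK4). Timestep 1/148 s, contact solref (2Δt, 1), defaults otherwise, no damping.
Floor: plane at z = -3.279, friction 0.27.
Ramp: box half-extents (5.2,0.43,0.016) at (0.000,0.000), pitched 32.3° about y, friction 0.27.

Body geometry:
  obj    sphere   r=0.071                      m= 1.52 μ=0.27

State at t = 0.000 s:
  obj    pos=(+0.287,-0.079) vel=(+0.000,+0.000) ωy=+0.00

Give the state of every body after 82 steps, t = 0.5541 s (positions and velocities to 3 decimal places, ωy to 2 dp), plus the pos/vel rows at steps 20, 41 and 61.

State at t = 0.5541 s:
  obj    pos=(+0.823,-0.417) vel=(+1.934,-1.223) ωy=+32.21

Key-timestep trajectory:
   step    t(s)  obj.x    obj.z    obj.vx   obj.vz 
     20  0.1351   +0.319  -0.099  +0.472  -0.298
     41  0.2770   +0.421  -0.163  +0.967  -0.612
     61  0.4122   +0.584  -0.266  +1.439  -0.910


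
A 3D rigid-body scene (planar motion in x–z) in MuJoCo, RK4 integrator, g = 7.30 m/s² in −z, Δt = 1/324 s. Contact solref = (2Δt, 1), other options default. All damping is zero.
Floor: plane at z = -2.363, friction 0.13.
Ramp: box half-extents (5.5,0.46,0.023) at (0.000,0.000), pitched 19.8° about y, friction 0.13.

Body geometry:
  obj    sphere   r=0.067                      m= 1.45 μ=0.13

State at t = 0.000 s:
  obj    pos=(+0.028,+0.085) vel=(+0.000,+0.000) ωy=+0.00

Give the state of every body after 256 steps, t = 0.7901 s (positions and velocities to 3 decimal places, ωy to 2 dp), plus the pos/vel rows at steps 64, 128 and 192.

State at t = 0.7901 s:
  obj    pos=(+0.547,-0.101) vel=(+1.313,-0.473) ωy=+20.82

Key-timestep trajectory:
   step    t(s)  obj.x    obj.z    obj.vx   obj.vz 
     64  0.1975   +0.061  +0.074  +0.328  -0.118
    128  0.3951   +0.158  +0.039  +0.657  -0.236
    192  0.5926   +0.320  -0.020  +0.985  -0.355


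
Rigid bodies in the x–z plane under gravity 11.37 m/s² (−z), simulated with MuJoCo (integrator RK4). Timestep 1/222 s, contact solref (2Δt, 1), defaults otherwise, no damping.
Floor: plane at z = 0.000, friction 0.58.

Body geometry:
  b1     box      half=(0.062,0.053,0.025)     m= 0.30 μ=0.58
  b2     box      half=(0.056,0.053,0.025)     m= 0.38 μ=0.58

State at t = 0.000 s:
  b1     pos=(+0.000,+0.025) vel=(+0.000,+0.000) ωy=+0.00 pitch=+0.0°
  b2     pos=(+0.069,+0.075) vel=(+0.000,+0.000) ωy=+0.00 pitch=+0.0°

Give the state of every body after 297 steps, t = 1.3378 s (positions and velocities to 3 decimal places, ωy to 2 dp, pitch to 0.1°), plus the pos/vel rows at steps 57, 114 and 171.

State at t = 1.3378 s:
  b1     pos=(+0.000,+0.025) vel=(+0.000,+0.000) ωy=+0.00 pitch=+0.0°
  b2     pos=(+0.126,+0.056) vel=(+0.000,+0.000) ωy=+0.00 pitch=+90.0°

Key-timestep trajectory:
   step    t(s)  b1.x    b1.z    b1.vx   b1.vz   b2.x    b2.z    b2.vx   b2.vz 
     57  0.2568   +0.000  +0.025  +0.000  +0.000   +0.102  +0.061  +0.166  +0.001
    114  0.5135   +0.000  +0.025  +0.000  +0.000   +0.137  +0.060  -0.064  -0.015
    171  0.7703   +0.000  +0.025  +0.000  +0.000   +0.129  +0.057  -0.029  -0.010


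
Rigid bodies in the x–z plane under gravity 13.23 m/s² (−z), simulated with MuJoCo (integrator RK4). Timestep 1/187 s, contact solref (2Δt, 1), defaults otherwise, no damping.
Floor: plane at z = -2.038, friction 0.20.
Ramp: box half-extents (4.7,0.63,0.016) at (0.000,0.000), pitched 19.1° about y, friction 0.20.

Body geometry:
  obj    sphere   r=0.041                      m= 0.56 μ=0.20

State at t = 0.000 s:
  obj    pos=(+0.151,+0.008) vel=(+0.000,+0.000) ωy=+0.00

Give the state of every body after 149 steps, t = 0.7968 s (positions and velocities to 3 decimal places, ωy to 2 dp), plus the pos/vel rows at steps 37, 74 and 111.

State at t = 0.7968 s:
  obj    pos=(+1.079,-0.313) vel=(+2.328,-0.806) ωy=+60.08

Key-timestep trajectory:
   step    t(s)  obj.x    obj.z    obj.vx   obj.vz 
     37  0.1979   +0.208  -0.012  +0.578  -0.200
     74  0.3957   +0.380  -0.071  +1.156  -0.400
    111  0.5936   +0.666  -0.170  +1.735  -0.601


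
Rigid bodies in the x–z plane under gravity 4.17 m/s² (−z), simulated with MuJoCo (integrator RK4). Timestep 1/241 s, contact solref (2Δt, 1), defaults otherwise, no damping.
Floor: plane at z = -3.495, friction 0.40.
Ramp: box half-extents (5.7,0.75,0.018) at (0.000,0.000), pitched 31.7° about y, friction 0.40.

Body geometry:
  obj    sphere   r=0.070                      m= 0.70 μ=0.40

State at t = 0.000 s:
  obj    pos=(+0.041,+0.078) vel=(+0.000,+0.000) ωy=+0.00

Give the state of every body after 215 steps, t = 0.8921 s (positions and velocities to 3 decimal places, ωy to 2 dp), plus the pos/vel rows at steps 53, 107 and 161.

State at t = 0.8921 s:
  obj    pos=(+0.571,-0.249) vel=(+1.188,-0.734) ωy=+19.94

Key-timestep trajectory:
   step    t(s)  obj.x    obj.z    obj.vx   obj.vz 
     53  0.2199   +0.073  +0.058  +0.293  -0.181
    107  0.4440   +0.172  -0.003  +0.591  -0.365
    161  0.6680   +0.338  -0.105  +0.890  -0.549


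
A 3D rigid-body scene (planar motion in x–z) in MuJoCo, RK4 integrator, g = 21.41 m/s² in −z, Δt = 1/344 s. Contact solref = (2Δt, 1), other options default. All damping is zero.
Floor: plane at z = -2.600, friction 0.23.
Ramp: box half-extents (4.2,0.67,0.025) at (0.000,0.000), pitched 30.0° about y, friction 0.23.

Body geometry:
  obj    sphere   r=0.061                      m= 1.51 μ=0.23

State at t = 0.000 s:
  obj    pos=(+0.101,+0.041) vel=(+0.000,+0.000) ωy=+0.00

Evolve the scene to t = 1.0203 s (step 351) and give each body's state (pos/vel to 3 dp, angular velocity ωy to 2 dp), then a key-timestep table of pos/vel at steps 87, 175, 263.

State at t = 1.0203 s:
  obj    pos=(+3.548,-1.949) vel=(+6.757,-3.901) ωy=+127.88

Key-timestep trajectory:
   step    t(s)  obj.x    obj.z    obj.vx   obj.vz 
     87  0.2529   +0.313  -0.081  +1.675  -0.967
    175  0.5087   +0.958  -0.454  +3.369  -1.945
    263  0.7645   +2.037  -1.077  +5.063  -2.923


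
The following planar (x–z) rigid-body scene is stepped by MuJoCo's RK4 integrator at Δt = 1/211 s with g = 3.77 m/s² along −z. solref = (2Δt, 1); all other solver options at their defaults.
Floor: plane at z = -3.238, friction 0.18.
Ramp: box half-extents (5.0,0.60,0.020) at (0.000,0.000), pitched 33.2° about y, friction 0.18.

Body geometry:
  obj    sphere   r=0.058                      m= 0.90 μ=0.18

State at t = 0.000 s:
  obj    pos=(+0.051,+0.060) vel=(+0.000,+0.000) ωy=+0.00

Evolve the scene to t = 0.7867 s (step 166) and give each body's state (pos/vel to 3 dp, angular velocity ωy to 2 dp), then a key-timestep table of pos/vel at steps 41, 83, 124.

State at t = 0.7867 s:
  obj    pos=(+0.439,-0.194) vel=(+0.988,-0.640) ωy=+19.28

Key-timestep trajectory:
   step    t(s)  obj.x    obj.z    obj.vx   obj.vz 
     41  0.1943   +0.075  +0.044  +0.242  -0.164
     83  0.3934   +0.148  -0.004  +0.491  -0.326
    124  0.5877   +0.267  -0.082  +0.736  -0.483


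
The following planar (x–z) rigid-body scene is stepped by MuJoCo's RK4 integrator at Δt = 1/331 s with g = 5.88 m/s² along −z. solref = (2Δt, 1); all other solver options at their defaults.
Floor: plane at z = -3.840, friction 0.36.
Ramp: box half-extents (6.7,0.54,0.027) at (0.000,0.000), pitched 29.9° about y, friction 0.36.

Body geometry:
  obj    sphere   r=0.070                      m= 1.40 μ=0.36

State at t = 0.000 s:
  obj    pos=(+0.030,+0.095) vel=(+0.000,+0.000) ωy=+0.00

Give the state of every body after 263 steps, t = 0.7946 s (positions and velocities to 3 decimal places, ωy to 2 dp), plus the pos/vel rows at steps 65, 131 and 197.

State at t = 0.7946 s:
  obj    pos=(+0.603,-0.235) vel=(+1.442,-0.829) ωy=+23.76

Key-timestep trajectory:
   step    t(s)  obj.x    obj.z    obj.vx   obj.vz 
     65  0.1964   +0.065  +0.075  +0.356  -0.205
    131  0.3958   +0.172  +0.013  +0.718  -0.413
    197  0.5952   +0.351  -0.090  +1.080  -0.621


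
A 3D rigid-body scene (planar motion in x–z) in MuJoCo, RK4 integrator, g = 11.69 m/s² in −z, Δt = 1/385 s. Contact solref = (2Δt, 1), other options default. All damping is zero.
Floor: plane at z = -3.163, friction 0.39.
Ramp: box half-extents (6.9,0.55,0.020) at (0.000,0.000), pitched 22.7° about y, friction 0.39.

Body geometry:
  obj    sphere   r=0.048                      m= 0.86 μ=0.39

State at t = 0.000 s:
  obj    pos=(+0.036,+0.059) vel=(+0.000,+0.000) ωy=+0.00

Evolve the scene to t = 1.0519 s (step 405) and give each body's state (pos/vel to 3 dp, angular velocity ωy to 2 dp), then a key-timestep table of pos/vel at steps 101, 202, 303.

State at t = 1.0519 s:
  obj    pos=(+1.681,-0.629) vel=(+3.127,-1.308) ωy=+70.61

Key-timestep trajectory:
   step    t(s)  obj.x    obj.z    obj.vx   obj.vz 
    101  0.2623   +0.138  +0.016  +0.780  -0.326
    202  0.5247   +0.445  -0.112  +1.560  -0.652
    303  0.7870   +0.957  -0.326  +2.340  -0.979


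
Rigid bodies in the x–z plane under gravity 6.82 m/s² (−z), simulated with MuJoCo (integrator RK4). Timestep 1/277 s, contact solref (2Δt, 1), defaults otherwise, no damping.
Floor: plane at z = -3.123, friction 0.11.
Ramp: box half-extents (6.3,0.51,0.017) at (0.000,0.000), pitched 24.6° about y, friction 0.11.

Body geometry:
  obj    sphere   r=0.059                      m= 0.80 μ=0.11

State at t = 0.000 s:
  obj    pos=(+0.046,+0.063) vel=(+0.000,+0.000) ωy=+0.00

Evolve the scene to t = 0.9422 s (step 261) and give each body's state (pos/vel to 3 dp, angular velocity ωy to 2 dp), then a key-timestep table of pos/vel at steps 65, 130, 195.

State at t = 0.9422 s:
  obj    pos=(+0.916,-0.336) vel=(+1.843,-0.860) ωy=+27.16

Key-timestep trajectory:
   step    t(s)  obj.x    obj.z    obj.vx   obj.vz 
     65  0.2347   +0.100  +0.038  +0.459  -0.215
    130  0.4693   +0.262  -0.036  +0.917  -0.431
    195  0.7040   +0.532  -0.160  +1.382  -0.627


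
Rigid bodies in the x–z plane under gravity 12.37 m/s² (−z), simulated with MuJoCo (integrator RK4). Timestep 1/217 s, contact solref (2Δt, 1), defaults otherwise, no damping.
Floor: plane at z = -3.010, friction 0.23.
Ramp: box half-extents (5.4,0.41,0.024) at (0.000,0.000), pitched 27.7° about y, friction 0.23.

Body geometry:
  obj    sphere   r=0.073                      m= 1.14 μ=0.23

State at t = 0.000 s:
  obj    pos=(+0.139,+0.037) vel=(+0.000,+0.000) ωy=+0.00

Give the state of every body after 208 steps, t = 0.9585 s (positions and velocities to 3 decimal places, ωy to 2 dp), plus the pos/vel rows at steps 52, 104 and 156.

State at t = 0.9585 s:
  obj    pos=(+1.810,-0.841) vel=(+3.486,-1.830) ωy=+53.92

Key-timestep trajectory:
   step    t(s)  obj.x    obj.z    obj.vx   obj.vz 
     52  0.2396   +0.243  -0.018  +0.872  -0.458
    104  0.4793   +0.557  -0.183  +1.743  -0.915
    156  0.7189   +1.079  -0.457  +2.614  -1.373


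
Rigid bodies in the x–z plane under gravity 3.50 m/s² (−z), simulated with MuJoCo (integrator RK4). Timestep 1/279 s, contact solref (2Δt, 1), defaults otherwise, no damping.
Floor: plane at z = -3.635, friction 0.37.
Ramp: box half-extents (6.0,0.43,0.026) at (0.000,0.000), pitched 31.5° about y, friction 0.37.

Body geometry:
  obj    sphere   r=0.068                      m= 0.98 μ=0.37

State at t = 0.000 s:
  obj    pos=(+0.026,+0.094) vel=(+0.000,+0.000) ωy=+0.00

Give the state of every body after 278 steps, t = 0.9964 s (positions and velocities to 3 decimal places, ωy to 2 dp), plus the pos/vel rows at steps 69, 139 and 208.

State at t = 0.9964 s:
  obj    pos=(+0.579,-0.245) vel=(+1.110,-0.680) ωy=+19.14

Key-timestep trajectory:
   step    t(s)  obj.x    obj.z    obj.vx   obj.vz 
     69  0.2473   +0.060  +0.073  +0.275  -0.169
    139  0.4982   +0.164  +0.010  +0.555  -0.340
    208  0.7455   +0.336  -0.095  +0.830  -0.509


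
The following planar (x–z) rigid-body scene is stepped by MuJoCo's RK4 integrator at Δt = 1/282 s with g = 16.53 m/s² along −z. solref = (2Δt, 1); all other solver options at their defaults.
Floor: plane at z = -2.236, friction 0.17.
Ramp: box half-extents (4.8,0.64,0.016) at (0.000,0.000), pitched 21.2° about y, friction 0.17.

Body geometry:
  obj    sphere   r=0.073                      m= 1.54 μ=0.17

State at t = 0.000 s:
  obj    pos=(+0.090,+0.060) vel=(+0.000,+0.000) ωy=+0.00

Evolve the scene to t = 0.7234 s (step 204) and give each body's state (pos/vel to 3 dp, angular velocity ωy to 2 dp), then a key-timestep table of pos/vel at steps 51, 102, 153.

State at t = 0.7234 s:
  obj    pos=(+1.132,-0.344) vel=(+2.880,-1.117) ωy=+42.30

Key-timestep trajectory:
   step    t(s)  obj.x    obj.z    obj.vx   obj.vz 
     51  0.1809   +0.155  +0.035  +0.720  -0.279
    102  0.3617   +0.351  -0.041  +1.440  -0.559
    153  0.5426   +0.676  -0.167  +2.160  -0.838


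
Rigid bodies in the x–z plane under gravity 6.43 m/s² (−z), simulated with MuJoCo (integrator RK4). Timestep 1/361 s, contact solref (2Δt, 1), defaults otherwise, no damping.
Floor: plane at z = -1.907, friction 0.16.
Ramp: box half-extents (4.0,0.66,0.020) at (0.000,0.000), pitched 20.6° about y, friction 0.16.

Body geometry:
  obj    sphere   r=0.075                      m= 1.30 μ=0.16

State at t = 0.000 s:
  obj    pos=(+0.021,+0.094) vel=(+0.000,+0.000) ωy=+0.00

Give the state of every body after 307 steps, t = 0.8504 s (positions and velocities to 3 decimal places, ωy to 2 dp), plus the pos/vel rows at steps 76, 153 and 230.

State at t = 0.8504 s:
  obj    pos=(+0.568,-0.112) vel=(+1.286,-0.484) ωy=+18.32

Key-timestep trajectory:
   step    t(s)  obj.x    obj.z    obj.vx   obj.vz 
     76  0.2105   +0.054  +0.081  +0.319  -0.120
    153  0.4238   +0.157  +0.043  +0.641  -0.241
    230  0.6371   +0.328  -0.022  +0.964  -0.362


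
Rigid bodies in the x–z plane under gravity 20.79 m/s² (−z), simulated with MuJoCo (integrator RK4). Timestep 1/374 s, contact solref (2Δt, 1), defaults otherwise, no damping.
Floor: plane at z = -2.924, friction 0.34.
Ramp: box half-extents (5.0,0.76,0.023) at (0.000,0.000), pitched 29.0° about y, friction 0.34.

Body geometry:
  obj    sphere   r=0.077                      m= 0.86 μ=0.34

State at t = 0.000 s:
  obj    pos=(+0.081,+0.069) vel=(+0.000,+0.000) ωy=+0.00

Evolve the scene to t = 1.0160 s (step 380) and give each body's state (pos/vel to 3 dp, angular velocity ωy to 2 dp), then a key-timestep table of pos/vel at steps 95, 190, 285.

State at t = 1.0160 s:
  obj    pos=(+3.332,-1.732) vel=(+6.398,-3.546) ωy=+94.99

Key-timestep trajectory:
   step    t(s)  obj.x    obj.z    obj.vx   obj.vz 
     95  0.2540   +0.284  -0.043  +1.600  -0.887
    190  0.5080   +0.894  -0.381  +3.199  -1.773
    285  0.7620   +1.910  -0.944  +4.798  -2.660


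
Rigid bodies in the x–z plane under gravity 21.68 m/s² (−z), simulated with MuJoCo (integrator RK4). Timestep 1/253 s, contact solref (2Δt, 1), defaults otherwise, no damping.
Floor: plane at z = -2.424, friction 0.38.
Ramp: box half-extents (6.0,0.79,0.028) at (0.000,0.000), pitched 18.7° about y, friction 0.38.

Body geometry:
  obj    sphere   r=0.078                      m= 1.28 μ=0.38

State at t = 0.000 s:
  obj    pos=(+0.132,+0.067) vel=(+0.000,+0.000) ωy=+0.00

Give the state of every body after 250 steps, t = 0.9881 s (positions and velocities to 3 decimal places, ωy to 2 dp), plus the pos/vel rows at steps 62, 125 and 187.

State at t = 0.9881 s:
  obj    pos=(+2.428,-0.710) vel=(+4.647,-1.573) ωy=+62.89

Key-timestep trajectory:
   step    t(s)  obj.x    obj.z    obj.vx   obj.vz 
     62  0.2451   +0.273  +0.019  +1.153  -0.390
    125  0.4941   +0.706  -0.127  +2.324  -0.787
    187  0.7391   +1.417  -0.368  +3.476  -1.177


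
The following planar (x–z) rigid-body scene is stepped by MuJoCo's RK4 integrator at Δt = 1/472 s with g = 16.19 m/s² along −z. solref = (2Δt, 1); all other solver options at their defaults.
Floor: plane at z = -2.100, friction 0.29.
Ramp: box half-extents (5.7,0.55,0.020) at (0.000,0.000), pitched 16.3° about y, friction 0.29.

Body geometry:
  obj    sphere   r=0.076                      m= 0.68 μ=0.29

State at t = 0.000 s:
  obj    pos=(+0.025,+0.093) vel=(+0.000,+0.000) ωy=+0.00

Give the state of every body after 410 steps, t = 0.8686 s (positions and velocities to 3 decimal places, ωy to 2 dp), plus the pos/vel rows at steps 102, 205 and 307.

State at t = 0.8686 s:
  obj    pos=(+1.200,-0.251) vel=(+2.706,-0.791) ωy=+37.09

Key-timestep trajectory:
   step    t(s)  obj.x    obj.z    obj.vx   obj.vz 
    102  0.2161   +0.098  +0.071  +0.673  -0.197
    205  0.4343   +0.319  +0.007  +1.353  -0.396
    307  0.6504   +0.684  -0.100  +2.026  -0.593


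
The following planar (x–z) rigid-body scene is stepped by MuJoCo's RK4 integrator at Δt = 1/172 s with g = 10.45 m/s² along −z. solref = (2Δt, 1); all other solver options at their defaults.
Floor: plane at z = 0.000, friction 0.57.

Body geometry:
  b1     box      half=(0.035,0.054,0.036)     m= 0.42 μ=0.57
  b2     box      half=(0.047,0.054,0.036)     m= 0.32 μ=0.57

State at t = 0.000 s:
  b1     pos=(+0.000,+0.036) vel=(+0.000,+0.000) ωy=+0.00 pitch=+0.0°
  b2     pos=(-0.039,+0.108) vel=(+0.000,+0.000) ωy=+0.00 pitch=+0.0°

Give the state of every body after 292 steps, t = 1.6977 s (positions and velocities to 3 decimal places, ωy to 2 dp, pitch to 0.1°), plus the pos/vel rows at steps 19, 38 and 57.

State at t = 1.6977 s:
  b1     pos=(+0.000,+0.036) vel=(+0.000,+0.000) ωy=+0.00 pitch=+0.0°
  b2     pos=(-0.083,+0.047) vel=(+0.000,+0.000) ωy=+0.00 pitch=-90.0°

Key-timestep trajectory:
   step    t(s)  b1.x    b1.z    b1.vx   b1.vz   b2.x    b2.z    b2.vx   b2.vz 
     19  0.1105   +0.000  +0.036  +0.000  +0.000   -0.043  +0.107  -0.087  -0.020
     38  0.2209   +0.000  +0.036  +0.000  +0.000   -0.062  +0.096  -0.251  -0.283
     57  0.3314   +0.000  +0.036  +0.000  +0.000   -0.086  +0.046  +0.039  +0.133


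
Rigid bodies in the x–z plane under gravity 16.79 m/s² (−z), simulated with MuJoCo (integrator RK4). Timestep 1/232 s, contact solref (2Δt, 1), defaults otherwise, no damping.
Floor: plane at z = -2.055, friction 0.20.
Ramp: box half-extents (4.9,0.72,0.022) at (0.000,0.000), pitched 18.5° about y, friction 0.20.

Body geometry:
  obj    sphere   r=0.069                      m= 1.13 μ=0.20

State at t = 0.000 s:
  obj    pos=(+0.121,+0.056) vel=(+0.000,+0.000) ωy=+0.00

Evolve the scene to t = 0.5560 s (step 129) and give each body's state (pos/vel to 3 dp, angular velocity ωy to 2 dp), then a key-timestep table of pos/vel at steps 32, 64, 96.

State at t = 0.5560 s:
  obj    pos=(+0.679,-0.131) vel=(+2.007,-0.671) ωy=+30.66

Key-timestep trajectory:
   step    t(s)  obj.x    obj.z    obj.vx   obj.vz 
     32  0.1379   +0.155  +0.044  +0.498  -0.167
     64  0.2759   +0.258  +0.010  +0.996  -0.333
     96  0.4138   +0.430  -0.048  +1.493  -0.500


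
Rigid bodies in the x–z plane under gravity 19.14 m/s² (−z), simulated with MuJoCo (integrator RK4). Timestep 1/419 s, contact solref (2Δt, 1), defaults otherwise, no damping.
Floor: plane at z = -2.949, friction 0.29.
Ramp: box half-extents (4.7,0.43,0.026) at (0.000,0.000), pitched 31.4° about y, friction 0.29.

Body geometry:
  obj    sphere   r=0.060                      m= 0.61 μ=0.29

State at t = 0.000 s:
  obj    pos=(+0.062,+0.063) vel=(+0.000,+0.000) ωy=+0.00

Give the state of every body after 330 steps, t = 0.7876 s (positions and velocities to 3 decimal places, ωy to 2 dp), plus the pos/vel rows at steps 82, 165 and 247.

State at t = 0.7876 s:
  obj    pos=(+1.948,-1.088) vel=(+4.789,-2.923) ωy=+93.49

Key-timestep trajectory:
   step    t(s)  obj.x    obj.z    obj.vx   obj.vz 
     82  0.1957   +0.178  -0.008  +1.190  -0.726
    165  0.3938   +0.533  -0.225  +2.394  -1.462
    247  0.5895   +1.119  -0.582  +3.584  -2.188


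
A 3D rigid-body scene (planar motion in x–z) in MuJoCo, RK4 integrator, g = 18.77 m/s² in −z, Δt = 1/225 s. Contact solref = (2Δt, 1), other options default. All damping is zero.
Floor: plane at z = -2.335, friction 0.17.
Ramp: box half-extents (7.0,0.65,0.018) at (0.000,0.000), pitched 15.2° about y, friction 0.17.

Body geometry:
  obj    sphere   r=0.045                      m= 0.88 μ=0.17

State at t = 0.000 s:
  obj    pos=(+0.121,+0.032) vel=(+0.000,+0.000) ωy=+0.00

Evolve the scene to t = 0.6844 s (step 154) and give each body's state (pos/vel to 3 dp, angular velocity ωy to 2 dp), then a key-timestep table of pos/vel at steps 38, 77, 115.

State at t = 0.6844 s:
  obj    pos=(+0.916,-0.184) vel=(+2.322,-0.631) ωy=+53.45

Key-timestep trajectory:
   step    t(s)  obj.x    obj.z    obj.vx   obj.vz 
     38  0.1689   +0.169  +0.019  +0.573  -0.156
     77  0.3422   +0.320  -0.022  +1.161  -0.315
    115  0.5111   +0.564  -0.088  +1.734  -0.471


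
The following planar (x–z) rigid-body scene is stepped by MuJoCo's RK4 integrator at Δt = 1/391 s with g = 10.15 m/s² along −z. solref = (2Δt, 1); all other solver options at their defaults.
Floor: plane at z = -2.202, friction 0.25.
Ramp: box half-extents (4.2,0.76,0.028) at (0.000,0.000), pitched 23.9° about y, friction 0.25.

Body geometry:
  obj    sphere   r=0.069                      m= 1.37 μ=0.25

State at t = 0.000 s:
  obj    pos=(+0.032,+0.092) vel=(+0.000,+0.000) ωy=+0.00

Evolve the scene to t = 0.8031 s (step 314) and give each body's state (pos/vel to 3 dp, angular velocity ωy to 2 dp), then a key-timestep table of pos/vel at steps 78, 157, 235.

State at t = 0.8031 s:
  obj    pos=(+0.898,-0.292) vel=(+2.157,-0.956) ωy=+34.18

Key-timestep trajectory:
   step    t(s)  obj.x    obj.z    obj.vx   obj.vz 
     78  0.1995   +0.085  +0.068  +0.536  -0.237
    157  0.4015   +0.249  -0.004  +1.078  -0.478
    235  0.6010   +0.517  -0.123  +1.614  -0.715


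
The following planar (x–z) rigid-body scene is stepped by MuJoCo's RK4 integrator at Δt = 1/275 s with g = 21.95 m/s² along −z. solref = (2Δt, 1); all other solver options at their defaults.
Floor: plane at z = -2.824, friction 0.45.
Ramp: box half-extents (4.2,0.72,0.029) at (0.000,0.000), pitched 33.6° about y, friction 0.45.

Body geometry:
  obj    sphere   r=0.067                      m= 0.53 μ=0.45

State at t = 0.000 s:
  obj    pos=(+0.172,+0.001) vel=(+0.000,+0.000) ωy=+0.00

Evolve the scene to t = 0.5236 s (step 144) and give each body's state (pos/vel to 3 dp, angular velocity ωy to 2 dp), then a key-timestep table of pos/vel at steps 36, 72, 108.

State at t = 0.5236 s:
  obj    pos=(+1.163,-0.657) vel=(+3.784,-2.514) ωy=+67.80

Key-timestep trajectory:
   step    t(s)  obj.x    obj.z    obj.vx   obj.vz 
     36  0.1309   +0.234  -0.040  +0.946  -0.629
     72  0.2618   +0.420  -0.164  +1.892  -1.257
    108  0.3927   +0.729  -0.369  +2.838  -1.886


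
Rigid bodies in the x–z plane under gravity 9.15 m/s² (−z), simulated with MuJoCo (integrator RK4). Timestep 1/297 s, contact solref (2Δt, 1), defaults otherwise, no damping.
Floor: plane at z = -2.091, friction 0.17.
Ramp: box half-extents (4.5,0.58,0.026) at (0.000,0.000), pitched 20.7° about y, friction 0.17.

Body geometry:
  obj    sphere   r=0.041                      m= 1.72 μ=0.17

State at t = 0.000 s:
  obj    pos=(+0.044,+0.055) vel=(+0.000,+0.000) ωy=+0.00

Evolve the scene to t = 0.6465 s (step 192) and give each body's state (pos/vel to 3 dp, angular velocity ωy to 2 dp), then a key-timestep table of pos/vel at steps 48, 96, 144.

State at t = 0.6465 s:
  obj    pos=(+0.496,-0.116) vel=(+1.397,-0.528) ωy=+36.42

Key-timestep trajectory:
   step    t(s)  obj.x    obj.z    obj.vx   obj.vz 
     48  0.1616   +0.072  +0.044  +0.349  -0.132
     96  0.3232   +0.157  +0.012  +0.699  -0.264
    144  0.4848   +0.298  -0.041  +1.048  -0.396


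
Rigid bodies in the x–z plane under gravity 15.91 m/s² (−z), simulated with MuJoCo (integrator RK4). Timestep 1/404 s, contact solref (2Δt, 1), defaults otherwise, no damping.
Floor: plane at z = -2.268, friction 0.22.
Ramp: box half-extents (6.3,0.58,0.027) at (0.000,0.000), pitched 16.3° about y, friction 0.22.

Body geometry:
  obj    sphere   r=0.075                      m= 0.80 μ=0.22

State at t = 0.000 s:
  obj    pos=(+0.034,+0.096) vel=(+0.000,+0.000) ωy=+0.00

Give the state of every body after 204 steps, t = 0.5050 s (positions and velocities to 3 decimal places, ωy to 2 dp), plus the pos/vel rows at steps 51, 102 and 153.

State at t = 0.5050 s:
  obj    pos=(+0.424,-0.018) vel=(+1.546,-0.452) ωy=+21.47

Key-timestep trajectory:
   step    t(s)  obj.x    obj.z    obj.vx   obj.vz 
     51  0.1262   +0.058  +0.089  +0.387  -0.113
    102  0.2525   +0.132  +0.068  +0.773  -0.226
    153  0.3787   +0.254  +0.032  +1.159  -0.339


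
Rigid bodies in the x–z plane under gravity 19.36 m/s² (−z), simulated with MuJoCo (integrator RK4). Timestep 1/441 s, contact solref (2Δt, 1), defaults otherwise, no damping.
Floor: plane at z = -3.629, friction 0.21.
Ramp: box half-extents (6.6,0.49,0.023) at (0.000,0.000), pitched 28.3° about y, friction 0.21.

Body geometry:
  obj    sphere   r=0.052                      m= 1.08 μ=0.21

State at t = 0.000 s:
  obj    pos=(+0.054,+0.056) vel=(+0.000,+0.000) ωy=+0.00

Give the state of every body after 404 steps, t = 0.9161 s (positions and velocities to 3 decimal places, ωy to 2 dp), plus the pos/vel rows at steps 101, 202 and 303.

State at t = 0.9161 s:
  obj    pos=(+2.476,-1.248) vel=(+5.288,-2.847) ωy=+115.48

Key-timestep trajectory:
   step    t(s)  obj.x    obj.z    obj.vx   obj.vz 
    101  0.2290   +0.205  -0.025  +1.322  -0.712
    202  0.4580   +0.660  -0.270  +2.644  -1.424
    303  0.6871   +1.417  -0.678  +3.966  -2.136


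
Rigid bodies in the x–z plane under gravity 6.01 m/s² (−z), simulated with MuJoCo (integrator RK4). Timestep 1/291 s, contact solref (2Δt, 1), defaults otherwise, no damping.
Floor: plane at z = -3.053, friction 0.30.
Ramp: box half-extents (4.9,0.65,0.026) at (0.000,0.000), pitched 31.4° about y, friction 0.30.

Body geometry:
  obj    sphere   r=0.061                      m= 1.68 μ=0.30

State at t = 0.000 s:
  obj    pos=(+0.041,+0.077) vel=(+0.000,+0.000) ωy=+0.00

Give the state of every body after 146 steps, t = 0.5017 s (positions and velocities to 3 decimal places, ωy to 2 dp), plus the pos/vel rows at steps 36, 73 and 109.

State at t = 0.5017 s:
  obj    pos=(+0.281,-0.070) vel=(+0.958,-0.585) ωy=+18.39

Key-timestep trajectory:
   step    t(s)  obj.x    obj.z    obj.vx   obj.vz 
     36  0.1237   +0.056  +0.068  +0.236  -0.144
     73  0.2509   +0.101  +0.040  +0.479  -0.292
    109  0.3746   +0.175  -0.005  +0.715  -0.437


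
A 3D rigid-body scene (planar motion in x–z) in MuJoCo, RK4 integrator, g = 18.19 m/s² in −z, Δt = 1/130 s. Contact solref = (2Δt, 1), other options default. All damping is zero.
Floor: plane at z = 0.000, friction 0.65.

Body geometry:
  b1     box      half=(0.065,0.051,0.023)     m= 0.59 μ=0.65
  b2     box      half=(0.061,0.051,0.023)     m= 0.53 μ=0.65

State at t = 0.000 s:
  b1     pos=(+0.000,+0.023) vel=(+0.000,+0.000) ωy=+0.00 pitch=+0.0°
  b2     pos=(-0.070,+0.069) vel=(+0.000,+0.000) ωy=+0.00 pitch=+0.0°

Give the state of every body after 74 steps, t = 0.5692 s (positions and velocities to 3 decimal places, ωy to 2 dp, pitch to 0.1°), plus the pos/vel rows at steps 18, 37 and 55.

State at t = 0.5692 s:
  b1     pos=(+0.000,+0.023) vel=(+0.001,+0.000) ωy=+0.00 pitch=+0.0°
  b2     pos=(-0.083,+0.060) vel=(+0.000,-0.001) ωy=+0.04 pitch=-45.4°

Key-timestep trajectory:
   step    t(s)  b1.x    b1.z    b1.vx   b1.vz   b2.x    b2.z    b2.vx   b2.vz 
     18  0.1385   +0.000  +0.023  +0.000  +0.000   -0.082  +0.062  -0.197  -0.205
     37  0.2846   +0.000  +0.023  +0.000  +0.000   -0.084  +0.060  +0.250  -0.099
     55  0.4231   +0.000  +0.023  +0.001  +0.000   -0.083  +0.060  +0.000  -0.001
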